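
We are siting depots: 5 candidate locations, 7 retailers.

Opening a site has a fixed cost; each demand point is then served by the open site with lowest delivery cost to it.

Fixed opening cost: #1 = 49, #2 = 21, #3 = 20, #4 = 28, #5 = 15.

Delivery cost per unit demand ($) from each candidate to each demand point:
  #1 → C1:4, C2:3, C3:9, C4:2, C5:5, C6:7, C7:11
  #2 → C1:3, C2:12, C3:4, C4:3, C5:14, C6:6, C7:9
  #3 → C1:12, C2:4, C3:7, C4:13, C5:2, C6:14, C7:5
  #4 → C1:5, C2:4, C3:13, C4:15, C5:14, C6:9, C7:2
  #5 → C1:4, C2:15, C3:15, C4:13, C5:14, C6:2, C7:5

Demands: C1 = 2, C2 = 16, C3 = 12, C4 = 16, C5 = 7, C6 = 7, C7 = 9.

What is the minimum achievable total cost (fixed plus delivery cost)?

Open {#2, #3, #5}: assign each demand point to its cheapest open site.
  C1→#2 2×3=6, C2→#3 16×4=64, C3→#2 12×4=48, C4→#2 16×3=48, C5→#3 7×2=14, C6→#5 7×2=14, C7→#3 9×5=45
  delivery cost 239, fixed 56 → total 295.
Compare {#2, #3, #4, #5}: delivery cost 212 + fixed 84 = 296.
Compare {#2, #3}: delivery cost 267 + fixed 41 = 308.
Compare {#2, #3, #4}: delivery cost 240 + fixed 69 = 309.
All other subsets cost ≥ 296. Minimum total cost: 295.

295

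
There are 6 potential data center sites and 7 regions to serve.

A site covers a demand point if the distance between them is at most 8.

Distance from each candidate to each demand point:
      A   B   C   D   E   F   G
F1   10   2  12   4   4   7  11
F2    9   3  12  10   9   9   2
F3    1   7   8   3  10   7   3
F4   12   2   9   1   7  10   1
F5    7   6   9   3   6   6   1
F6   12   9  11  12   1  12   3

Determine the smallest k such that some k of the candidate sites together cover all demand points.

Coverage sets (demand points within 8 of each site):
  F1: {B, D, E, F}
  F2: {B, G}
  F3: {A, B, C, D, F, G}
  F4: {B, D, E, G}
  F5: {A, B, D, E, F, G}
  F6: {E, G}
No single site covers all 7 demand points.
But {F1, F3} covers everything, so the minimum is 2.

2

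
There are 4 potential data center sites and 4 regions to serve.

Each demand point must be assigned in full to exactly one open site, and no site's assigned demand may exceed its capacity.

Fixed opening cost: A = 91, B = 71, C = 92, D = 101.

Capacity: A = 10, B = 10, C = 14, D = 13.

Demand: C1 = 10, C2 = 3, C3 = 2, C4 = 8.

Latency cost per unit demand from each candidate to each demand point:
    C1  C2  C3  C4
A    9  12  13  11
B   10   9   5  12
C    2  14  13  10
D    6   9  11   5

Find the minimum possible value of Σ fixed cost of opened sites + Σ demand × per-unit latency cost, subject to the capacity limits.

302

Open {C, D}; cheapest assignment that respects the capacities:
  C (cap 14, load 10): C1 — cost 10×2 = 20
  D (cap 13, load 13): C2, C3, C4 — cost 3×9 + 2×11 + 8×5 = 89
  Shipping 109, fixed 193 → total 302.
  Any other capacity-feasible assignment to {C, D} ships for at least 109.
Compare {B, C}: its best feasible assignment gives total 331.
Compare {A, C}: its best feasible assignment gives total 359.
Every other set of open sites that can feasibly serve all demand totals ≥ 331 even under its best assignment. Minimum: 302.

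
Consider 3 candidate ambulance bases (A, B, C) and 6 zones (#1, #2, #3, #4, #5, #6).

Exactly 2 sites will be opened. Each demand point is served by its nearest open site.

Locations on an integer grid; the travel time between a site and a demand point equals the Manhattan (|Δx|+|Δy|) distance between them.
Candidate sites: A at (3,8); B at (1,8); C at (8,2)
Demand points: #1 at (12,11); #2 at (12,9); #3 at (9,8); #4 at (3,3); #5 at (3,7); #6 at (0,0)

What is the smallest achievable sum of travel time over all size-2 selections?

Open {A, B}.
  #1→A 12, #2→A 10, #3→A 6, #4→A 5, #5→A 1, #6→B 9  ⇒ total 43.
Compare {A, C}: total 44.
Compare {B, C}: total 49.

43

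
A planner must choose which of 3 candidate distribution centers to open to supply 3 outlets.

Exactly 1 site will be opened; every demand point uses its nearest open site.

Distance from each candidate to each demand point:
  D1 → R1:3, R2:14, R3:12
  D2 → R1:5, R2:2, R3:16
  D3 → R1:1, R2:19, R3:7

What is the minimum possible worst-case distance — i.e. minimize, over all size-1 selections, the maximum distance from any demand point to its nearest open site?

14

Open {D1}.
  Farthest demand point is R2 at distance 14 (to D1); all others are ≤ 14.
With {D2} the worst case is 16.
With {D3} the worst case is 19.
No size-1 selection achieves below 14.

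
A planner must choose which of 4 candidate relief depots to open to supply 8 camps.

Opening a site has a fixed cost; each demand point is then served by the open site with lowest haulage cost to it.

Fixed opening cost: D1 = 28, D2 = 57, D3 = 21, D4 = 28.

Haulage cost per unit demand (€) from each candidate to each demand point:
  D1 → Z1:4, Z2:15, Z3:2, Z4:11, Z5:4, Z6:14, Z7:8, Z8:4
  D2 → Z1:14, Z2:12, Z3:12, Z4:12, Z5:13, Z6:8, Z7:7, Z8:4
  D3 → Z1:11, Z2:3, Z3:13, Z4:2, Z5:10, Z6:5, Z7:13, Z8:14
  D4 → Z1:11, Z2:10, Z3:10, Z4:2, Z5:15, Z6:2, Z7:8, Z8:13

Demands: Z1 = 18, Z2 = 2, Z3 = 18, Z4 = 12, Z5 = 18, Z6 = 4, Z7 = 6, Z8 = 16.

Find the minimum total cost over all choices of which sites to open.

Open {D1, D3}: assign each demand point to its cheapest open site.
  Z1→D1 18×4=72, Z2→D3 2×3=6, Z3→D1 18×2=36, Z4→D3 12×2=24, Z5→D1 18×4=72, Z6→D3 4×5=20, Z7→D1 6×8=48, Z8→D1 16×4=64
  haulage cost 342, fixed 49 → total 391.
Compare {D1, D4}: haulage cost 344 + fixed 56 = 400.
Compare {D1, D3, D4}: haulage cost 330 + fixed 77 = 407.
Compare {D1, D2, D3}: haulage cost 336 + fixed 106 = 442.
All other subsets cost ≥ 400. Minimum total cost: 391.

391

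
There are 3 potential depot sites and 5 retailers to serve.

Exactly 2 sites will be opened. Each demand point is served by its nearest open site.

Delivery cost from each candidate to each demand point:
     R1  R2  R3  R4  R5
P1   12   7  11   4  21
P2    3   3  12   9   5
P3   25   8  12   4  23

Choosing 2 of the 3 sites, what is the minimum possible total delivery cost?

Open {P1, P2}.
  R1→P2 3, R2→P2 3, R3→P1 11, R4→P1 4, R5→P2 5  ⇒ total 26.
Compare {P2, P3}: total 27.
Compare {P1, P3}: total 55.

26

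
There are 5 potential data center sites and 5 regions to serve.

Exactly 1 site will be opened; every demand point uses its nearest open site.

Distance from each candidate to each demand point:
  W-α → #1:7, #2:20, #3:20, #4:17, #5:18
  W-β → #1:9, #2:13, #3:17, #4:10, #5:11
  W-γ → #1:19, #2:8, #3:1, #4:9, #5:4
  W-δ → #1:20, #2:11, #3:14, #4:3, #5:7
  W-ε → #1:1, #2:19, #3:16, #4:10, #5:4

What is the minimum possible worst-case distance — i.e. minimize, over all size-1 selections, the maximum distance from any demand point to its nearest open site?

Open {W-β}.
  Farthest demand point is #3 at distance 17 (to W-β); all others are ≤ 17.
With {W-γ} the worst case is 19.
With {W-ε} the worst case is 19.
No size-1 selection achieves below 17.

17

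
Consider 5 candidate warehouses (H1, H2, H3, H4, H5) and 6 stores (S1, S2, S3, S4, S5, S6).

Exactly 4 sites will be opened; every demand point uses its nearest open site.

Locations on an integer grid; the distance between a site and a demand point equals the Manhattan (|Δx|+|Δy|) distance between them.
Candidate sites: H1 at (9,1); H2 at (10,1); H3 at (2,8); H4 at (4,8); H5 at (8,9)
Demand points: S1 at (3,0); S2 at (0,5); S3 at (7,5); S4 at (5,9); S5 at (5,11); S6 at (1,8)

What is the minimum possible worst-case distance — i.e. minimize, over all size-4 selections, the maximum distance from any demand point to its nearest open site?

7

Open {H1, H2, H3, H4}.
  Farthest demand point is S1 at distance 7 (to H1); all others are ≤ 7.
With {H1, H2, H3, H5} the worst case is 7.
With {H1, H2, H4, H5} the worst case is 7.
No size-4 selection achieves below 7.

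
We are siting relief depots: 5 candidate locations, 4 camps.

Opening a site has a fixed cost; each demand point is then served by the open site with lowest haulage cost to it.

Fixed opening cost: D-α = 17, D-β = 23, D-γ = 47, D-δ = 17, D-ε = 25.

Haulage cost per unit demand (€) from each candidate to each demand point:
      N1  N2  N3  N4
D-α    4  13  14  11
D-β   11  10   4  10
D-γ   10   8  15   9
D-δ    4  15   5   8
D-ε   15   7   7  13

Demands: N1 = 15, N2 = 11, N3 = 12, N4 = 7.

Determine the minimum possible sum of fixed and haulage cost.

Open {D-δ, D-ε}: assign each demand point to its cheapest open site.
  N1→D-δ 15×4=60, N2→D-ε 11×7=77, N3→D-δ 12×5=60, N4→D-δ 7×8=56
  haulage cost 253, fixed 42 → total 295.
Compare {D-β, D-δ, D-ε}: haulage cost 241 + fixed 65 = 306.
Compare {D-α, D-δ, D-ε}: haulage cost 253 + fixed 59 = 312.
Compare {D-β, D-δ}: haulage cost 274 + fixed 40 = 314.
All other subsets cost ≥ 306. Minimum total cost: 295.

295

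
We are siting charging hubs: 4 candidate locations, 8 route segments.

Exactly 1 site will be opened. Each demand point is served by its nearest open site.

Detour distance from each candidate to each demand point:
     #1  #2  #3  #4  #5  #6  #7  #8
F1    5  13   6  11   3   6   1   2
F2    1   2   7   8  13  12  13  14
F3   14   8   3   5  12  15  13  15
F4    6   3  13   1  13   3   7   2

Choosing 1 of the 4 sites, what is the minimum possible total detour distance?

47

Open {F1}.
  #1→F1 5, #2→F1 13, #3→F1 6, #4→F1 11, #5→F1 3, #6→F1 6, #7→F1 1, #8→F1 2  ⇒ total 47.
Compare {F4}: total 48.
Compare {F2}: total 70.
No size-1 selection does better; minimum is 47.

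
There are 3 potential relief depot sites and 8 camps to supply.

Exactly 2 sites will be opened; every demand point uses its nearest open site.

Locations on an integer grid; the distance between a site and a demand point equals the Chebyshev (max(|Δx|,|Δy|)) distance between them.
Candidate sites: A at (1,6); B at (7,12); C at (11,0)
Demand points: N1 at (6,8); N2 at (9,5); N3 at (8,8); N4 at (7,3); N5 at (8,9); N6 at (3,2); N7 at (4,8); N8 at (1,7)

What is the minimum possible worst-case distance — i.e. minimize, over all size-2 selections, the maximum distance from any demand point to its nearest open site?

Open {A, B}.
  Farthest demand point is N2 at distance 7 (to B); all others are ≤ 7.
With {A, C} the worst case is 7.
With {B, C} the worst case is 8.
No size-2 selection achieves below 7.

7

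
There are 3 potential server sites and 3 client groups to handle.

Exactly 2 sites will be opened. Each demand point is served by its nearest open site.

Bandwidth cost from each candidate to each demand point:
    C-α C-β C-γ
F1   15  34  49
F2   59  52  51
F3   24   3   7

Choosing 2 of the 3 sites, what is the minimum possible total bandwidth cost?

25

Open {F1, F3}.
  C-α→F1 15, C-β→F3 3, C-γ→F3 7  ⇒ total 25.
Compare {F2, F3}: total 34.
Compare {F1, F2}: total 98.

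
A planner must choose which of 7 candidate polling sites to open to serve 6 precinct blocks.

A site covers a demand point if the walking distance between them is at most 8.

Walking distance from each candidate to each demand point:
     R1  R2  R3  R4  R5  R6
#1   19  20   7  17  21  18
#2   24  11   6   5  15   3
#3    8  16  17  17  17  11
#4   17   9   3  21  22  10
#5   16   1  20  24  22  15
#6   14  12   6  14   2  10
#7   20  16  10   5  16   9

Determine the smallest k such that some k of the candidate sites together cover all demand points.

Coverage sets (demand points within 8 of each site):
  #1: {R3}
  #2: {R3, R4, R6}
  #3: {R1}
  #4: {R3}
  #5: {R2}
  #6: {R3, R5}
  #7: {R4}
No 3 sites suffice: every size-3 union leaves at least one demand point uncovered.
But {#2, #3, #5, #6} covers everything, so the minimum is 4.

4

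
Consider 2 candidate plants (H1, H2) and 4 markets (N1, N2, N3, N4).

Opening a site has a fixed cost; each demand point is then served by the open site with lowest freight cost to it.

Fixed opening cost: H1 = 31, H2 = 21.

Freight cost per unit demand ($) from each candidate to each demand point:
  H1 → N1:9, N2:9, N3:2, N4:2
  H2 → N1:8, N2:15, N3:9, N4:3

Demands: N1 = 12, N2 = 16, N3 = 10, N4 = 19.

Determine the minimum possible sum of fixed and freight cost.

341

Open {H1}: assign each demand point to its cheapest open site.
  N1→H1 12×9=108, N2→H1 16×9=144, N3→H1 10×2=20, N4→H1 19×2=38
  freight cost 310, fixed 31 → total 341.
Compare {H1, H2}: freight cost 298 + fixed 52 = 350.
Compare {H2}: freight cost 483 + fixed 21 = 504.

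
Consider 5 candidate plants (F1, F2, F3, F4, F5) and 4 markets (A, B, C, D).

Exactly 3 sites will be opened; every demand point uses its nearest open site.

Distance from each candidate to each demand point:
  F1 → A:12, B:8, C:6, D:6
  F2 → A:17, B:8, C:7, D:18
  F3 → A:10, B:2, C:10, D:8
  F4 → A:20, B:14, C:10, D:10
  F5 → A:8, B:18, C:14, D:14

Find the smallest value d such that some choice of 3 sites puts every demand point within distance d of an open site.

8

Open {F1, F2, F5}.
  Farthest demand point is A at distance 8 (to F5); all others are ≤ 8.
With {F1, F3, F5} the worst case is 8.
With {F1, F4, F5} the worst case is 8.
No size-3 selection achieves below 8.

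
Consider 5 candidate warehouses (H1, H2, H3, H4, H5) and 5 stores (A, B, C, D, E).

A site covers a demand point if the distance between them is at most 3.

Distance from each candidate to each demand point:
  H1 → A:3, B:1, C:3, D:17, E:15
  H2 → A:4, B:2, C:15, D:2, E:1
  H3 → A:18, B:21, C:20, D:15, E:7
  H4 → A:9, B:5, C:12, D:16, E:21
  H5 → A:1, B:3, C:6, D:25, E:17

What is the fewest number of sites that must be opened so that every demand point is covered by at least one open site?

Coverage sets (demand points within 3 of each site):
  H1: {A, B, C}
  H2: {B, D, E}
  H3: {}
  H4: {}
  H5: {A, B}
No single site covers all 5 demand points.
But {H1, H2} covers everything, so the minimum is 2.

2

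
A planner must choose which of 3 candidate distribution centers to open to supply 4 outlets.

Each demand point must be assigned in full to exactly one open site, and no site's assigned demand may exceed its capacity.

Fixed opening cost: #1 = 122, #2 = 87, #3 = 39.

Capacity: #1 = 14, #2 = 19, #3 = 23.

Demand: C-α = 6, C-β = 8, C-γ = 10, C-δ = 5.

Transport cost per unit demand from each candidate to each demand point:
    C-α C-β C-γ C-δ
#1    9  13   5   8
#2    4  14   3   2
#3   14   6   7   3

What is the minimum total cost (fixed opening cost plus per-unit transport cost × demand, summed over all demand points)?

Open {#2, #3}; cheapest assignment that respects the capacities:
  #2 (cap 19, load 16): C-α, C-γ — cost 6×4 + 10×3 = 54
  #3 (cap 23, load 13): C-β, C-δ — cost 8×6 + 5×3 = 63
  Shipping 117, fixed 126 → total 243.
  Any other capacity-feasible assignment to {#2, #3} ships for at least 117.
Compare {#1, #3}: its best feasible assignment gives total 348.
Compare {#1, #2, #3}: its best feasible assignment gives total 365.
Every other set of open sites that can feasibly serve all demand totals ≥ 348 even under its best assignment. Minimum: 243.

243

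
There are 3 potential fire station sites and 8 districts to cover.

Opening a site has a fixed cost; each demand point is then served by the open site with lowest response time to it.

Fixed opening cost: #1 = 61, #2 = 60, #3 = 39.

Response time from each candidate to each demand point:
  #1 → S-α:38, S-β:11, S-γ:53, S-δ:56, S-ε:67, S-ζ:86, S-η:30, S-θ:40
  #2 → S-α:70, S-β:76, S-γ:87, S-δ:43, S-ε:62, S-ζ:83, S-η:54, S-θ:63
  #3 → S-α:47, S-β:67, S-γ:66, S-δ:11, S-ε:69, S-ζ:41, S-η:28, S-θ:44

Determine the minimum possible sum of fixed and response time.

389

Open {#1, #3}: assign each demand point to its cheapest open site.
  S-α→#1 38, S-β→#1 11, S-γ→#1 53, S-δ→#3 11, S-ε→#1 67, S-ζ→#3 41, S-η→#3 28, S-θ→#1 40
  response time 289, fixed 100 → total 389.
Compare {#3}: response time 373 + fixed 39 = 412.
Compare {#1}: response time 381 + fixed 61 = 442.
Compare {#1, #2, #3}: response time 284 + fixed 160 = 444.
All other subsets cost ≥ 412. Minimum total cost: 389.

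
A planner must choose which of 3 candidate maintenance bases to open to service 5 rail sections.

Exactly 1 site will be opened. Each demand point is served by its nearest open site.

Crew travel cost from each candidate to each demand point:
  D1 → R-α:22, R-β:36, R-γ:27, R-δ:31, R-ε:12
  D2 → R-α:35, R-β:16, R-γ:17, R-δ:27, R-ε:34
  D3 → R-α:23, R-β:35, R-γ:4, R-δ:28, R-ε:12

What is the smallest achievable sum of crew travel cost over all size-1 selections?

102

Open {D3}.
  R-α→D3 23, R-β→D3 35, R-γ→D3 4, R-δ→D3 28, R-ε→D3 12  ⇒ total 102.
Compare {D1}: total 128.
Compare {D2}: total 129.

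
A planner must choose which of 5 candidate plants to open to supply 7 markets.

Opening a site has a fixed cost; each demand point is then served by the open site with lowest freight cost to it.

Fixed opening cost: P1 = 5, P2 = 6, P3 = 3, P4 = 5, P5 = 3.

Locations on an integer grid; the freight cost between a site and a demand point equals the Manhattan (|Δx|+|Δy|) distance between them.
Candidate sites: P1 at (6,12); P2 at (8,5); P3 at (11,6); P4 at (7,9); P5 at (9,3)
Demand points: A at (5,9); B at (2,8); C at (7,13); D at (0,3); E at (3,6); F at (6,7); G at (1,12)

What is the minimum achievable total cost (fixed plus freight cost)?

47

Open {P1, P4, P5}: assign each demand point to its cheapest open site.
  A→P4 2, B→P4 6, C→P1 2, D→P5 9, E→P4 7, F→P4 3, G→P1 5
  freight cost 34, fixed 13 → total 47.
Compare {P1, P4}: freight cost 38 + fixed 10 = 48.
Compare {P4, P5}: freight cost 40 + fixed 8 = 48.
Compare {P4}: freight cost 44 + fixed 5 = 49.
All other subsets cost ≥ 48. Minimum total cost: 47.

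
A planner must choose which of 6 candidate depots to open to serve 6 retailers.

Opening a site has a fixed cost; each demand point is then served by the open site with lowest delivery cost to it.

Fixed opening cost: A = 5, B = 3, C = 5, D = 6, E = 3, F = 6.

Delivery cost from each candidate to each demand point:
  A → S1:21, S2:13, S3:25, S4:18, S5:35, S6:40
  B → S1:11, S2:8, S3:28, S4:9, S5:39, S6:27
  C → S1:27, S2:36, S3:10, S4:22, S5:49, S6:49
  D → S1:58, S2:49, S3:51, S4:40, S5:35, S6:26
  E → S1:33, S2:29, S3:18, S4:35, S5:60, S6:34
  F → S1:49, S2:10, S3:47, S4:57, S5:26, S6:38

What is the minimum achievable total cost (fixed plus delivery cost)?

105

Open {B, C, F}: assign each demand point to its cheapest open site.
  S1→B 11, S2→B 8, S3→C 10, S4→B 9, S5→F 26, S6→B 27
  delivery cost 91, fixed 14 → total 105.
Compare {B, C, E, F}: delivery cost 91 + fixed 17 = 108.
Compare {A, B, C, F}: delivery cost 91 + fixed 19 = 110.
Compare {B, C, D, F}: delivery cost 90 + fixed 20 = 110.
All other subsets cost ≥ 108. Minimum total cost: 105.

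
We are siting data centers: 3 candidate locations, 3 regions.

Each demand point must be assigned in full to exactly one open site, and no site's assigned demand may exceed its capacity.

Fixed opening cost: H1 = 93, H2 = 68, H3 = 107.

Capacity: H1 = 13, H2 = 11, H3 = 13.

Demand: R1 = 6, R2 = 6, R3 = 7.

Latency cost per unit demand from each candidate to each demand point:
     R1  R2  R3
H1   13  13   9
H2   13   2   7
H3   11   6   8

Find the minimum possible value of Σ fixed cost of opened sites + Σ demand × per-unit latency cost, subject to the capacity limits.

Open {H2, H3}; cheapest assignment that respects the capacities:
  H2 (cap 11, load 6): R2 — cost 6×2 = 12
  H3 (cap 13, load 13): R1, R3 — cost 6×11 + 7×8 = 122
  Shipping 134, fixed 175 → total 309.
  Any other capacity-feasible assignment to {H2, H3} ships for at least 134.
Compare {H1, H2}: its best feasible assignment gives total 314.
Compare {H1, H3}: its best feasible assignment gives total 365.
Every other set of open sites that can feasibly serve all demand totals ≥ 314 even under its best assignment. Minimum: 309.

309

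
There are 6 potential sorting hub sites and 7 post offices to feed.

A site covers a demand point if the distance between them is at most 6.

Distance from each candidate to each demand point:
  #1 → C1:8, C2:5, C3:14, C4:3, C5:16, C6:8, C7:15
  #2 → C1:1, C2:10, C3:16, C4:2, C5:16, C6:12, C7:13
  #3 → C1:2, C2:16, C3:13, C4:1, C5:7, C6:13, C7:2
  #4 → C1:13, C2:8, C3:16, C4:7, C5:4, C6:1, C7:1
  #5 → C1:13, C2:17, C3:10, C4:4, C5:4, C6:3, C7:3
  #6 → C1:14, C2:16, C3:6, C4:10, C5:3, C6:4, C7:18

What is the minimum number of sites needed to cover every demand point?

3

Coverage sets (demand points within 6 of each site):
  #1: {C2, C4}
  #2: {C1, C4}
  #3: {C1, C4, C7}
  #4: {C5, C6, C7}
  #5: {C4, C5, C6, C7}
  #6: {C3, C5, C6}
No 2 sites suffice: every size-2 union leaves at least one demand point uncovered.
But {#1, #3, #6} covers everything, so the minimum is 3.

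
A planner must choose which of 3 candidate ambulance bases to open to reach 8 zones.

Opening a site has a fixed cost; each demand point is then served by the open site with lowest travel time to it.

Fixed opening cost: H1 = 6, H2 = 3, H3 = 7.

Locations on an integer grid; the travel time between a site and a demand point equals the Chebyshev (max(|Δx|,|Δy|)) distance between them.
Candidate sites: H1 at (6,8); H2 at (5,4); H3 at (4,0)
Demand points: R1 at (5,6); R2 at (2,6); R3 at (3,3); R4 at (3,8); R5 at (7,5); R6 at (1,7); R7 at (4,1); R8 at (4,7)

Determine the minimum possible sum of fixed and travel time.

Open {H2}: assign each demand point to its cheapest open site.
  R1→H2 2, R2→H2 3, R3→H2 2, R4→H2 4, R5→H2 2, R6→H2 4, R7→H2 3, R8→H2 3
  travel time 23, fixed 3 → total 26.
Compare {H1, H2}: travel time 21 + fixed 9 = 30.
Compare {H2, H3}: travel time 21 + fixed 10 = 31.
Compare {H1, H2, H3}: travel time 19 + fixed 16 = 35.
All other subsets cost ≥ 30. Minimum total cost: 26.

26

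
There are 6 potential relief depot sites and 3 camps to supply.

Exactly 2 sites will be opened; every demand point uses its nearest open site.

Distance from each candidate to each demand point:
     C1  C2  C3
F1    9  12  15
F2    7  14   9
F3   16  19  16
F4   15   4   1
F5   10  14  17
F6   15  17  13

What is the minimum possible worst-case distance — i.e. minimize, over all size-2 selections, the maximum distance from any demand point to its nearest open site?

Open {F2, F4}.
  Farthest demand point is C1 at distance 7 (to F2); all others are ≤ 7.
With {F1, F4} the worst case is 9.
With {F4, F5} the worst case is 10.
No size-2 selection achieves below 7.

7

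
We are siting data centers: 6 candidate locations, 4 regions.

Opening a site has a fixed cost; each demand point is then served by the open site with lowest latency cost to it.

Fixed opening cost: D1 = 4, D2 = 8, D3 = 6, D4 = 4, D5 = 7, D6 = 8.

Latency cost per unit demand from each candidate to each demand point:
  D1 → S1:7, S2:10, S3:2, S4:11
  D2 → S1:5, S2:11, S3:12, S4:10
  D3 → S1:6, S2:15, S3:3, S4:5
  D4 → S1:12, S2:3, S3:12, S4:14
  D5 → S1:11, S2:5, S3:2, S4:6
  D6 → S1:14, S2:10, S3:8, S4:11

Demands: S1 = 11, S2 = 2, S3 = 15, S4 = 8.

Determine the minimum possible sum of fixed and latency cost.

153

Open {D1, D2, D3, D4}: assign each demand point to its cheapest open site.
  S1→D2 11×5=55, S2→D4 2×3=6, S3→D1 15×2=30, S4→D3 8×5=40
  latency cost 131, fixed 22 → total 153.
Compare {D1, D3, D4}: latency cost 142 + fixed 14 = 156.
Compare {D2, D3, D5}: latency cost 135 + fixed 21 = 156.
Compare {D2, D3, D4, D5}: latency cost 131 + fixed 25 = 156.
All other subsets cost ≥ 156. Minimum total cost: 153.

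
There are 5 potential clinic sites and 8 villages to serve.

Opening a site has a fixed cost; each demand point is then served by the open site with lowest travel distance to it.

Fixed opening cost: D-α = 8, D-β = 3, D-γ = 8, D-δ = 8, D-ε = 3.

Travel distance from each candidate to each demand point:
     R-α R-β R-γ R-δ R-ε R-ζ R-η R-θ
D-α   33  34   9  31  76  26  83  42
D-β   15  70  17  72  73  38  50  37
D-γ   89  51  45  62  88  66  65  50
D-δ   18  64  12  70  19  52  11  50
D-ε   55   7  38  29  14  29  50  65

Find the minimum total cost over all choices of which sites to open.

168

Open {D-β, D-δ, D-ε}: assign each demand point to its cheapest open site.
  R-α→D-β 15, R-β→D-ε 7, R-γ→D-δ 12, R-δ→D-ε 29, R-ε→D-ε 14, R-ζ→D-ε 29, R-η→D-δ 11, R-θ→D-β 37
  travel distance 154, fixed 14 → total 168.
Compare {D-α, D-β, D-δ, D-ε}: travel distance 148 + fixed 22 = 170.
Compare {D-α, D-δ, D-ε}: travel distance 156 + fixed 19 = 175.
Compare {D-β, D-γ, D-δ, D-ε}: travel distance 154 + fixed 22 = 176.
All other subsets cost ≥ 170. Minimum total cost: 168.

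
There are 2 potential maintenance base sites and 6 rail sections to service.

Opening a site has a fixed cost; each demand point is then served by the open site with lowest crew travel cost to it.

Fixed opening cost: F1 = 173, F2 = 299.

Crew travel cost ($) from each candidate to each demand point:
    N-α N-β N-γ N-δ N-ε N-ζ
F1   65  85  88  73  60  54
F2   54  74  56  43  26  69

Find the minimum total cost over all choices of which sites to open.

Open {F1}: assign each demand point to its cheapest open site.
  N-α→F1 65, N-β→F1 85, N-γ→F1 88, N-δ→F1 73, N-ε→F1 60, N-ζ→F1 54
  crew travel cost 425, fixed 173 → total 598.
Compare {F2}: crew travel cost 322 + fixed 299 = 621.
Compare {F1, F2}: crew travel cost 307 + fixed 472 = 779.

598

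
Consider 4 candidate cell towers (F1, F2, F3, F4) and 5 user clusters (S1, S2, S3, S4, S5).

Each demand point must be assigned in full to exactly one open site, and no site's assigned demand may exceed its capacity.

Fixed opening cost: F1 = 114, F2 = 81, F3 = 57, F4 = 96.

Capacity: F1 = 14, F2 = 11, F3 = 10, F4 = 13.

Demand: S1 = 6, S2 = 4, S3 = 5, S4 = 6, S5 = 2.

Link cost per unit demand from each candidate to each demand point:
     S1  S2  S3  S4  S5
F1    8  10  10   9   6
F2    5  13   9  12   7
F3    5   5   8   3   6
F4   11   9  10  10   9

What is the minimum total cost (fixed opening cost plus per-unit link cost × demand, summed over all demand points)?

319

Open {F1, F3}; cheapest assignment that respects the capacities:
  F1 (cap 14, load 13): S1, S3, S5 — cost 6×8 + 5×10 + 2×6 = 110
  F3 (cap 10, load 10): S2, S4 — cost 4×5 + 6×3 = 38
  Shipping 148, fixed 171 → total 319.
  Any other capacity-feasible assignment to {F1, F3} ships for at least 148.
Compare {F3, F4}: its best feasible assignment gives total 325.
Compare {F2, F3, F4}: its best feasible assignment gives total 365.
Every other set of open sites that can feasibly serve all demand totals ≥ 325 even under its best assignment. Minimum: 319.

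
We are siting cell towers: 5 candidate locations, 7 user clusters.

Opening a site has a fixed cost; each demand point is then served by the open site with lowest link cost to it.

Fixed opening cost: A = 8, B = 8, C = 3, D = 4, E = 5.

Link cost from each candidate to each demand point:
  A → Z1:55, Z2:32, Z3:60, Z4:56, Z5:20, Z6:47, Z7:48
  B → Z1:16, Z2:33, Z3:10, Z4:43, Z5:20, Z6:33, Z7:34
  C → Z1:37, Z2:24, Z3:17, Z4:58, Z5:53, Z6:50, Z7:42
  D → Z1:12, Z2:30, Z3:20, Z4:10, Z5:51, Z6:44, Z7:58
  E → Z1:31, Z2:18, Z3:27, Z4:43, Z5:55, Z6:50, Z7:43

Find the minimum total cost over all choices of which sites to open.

154

Open {B, D, E}: assign each demand point to its cheapest open site.
  Z1→D 12, Z2→E 18, Z3→B 10, Z4→D 10, Z5→B 20, Z6→B 33, Z7→B 34
  link cost 137, fixed 17 → total 154.
Compare {B, C, D, E}: link cost 137 + fixed 20 = 157.
Compare {B, C, D}: link cost 143 + fixed 15 = 158.
Compare {B, D}: link cost 149 + fixed 12 = 161.
All other subsets cost ≥ 157. Minimum total cost: 154.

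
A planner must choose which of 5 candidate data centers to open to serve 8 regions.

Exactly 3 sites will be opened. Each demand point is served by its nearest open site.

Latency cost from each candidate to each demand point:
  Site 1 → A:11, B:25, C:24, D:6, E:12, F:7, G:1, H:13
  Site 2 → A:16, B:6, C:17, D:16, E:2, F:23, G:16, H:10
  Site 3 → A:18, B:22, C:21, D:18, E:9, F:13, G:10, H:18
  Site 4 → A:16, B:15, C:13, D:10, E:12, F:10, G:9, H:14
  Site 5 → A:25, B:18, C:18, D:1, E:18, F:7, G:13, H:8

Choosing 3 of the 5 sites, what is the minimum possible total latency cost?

Open {Site 1, Site 2, Site 5}.
  A→Site 1 11, B→Site 2 6, C→Site 2 17, D→Site 5 1, E→Site 2 2, F→Site 1 7, G→Site 1 1, H→Site 5 8  ⇒ total 53.
Compare {Site 1, Site 2, Site 4}: total 56.
Compare {Site 1, Site 2, Site 3}: total 60.
No size-3 selection does better; minimum is 53.

53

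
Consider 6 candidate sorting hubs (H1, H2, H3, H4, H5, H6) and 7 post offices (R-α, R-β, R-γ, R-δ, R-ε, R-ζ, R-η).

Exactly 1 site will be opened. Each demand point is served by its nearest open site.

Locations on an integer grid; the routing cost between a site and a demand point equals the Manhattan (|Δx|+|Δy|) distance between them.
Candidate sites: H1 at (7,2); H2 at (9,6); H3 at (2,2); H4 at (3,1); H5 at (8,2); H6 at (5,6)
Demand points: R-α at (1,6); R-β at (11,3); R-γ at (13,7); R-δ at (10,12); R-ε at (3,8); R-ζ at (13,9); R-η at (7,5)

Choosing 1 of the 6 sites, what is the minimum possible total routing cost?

Open {H2}.
  R-α→H2 8, R-β→H2 5, R-γ→H2 5, R-δ→H2 7, R-ε→H2 8, R-ζ→H2 7, R-η→H2 3  ⇒ total 43.
Compare {H6}: total 51.
Compare {H5}: total 64.
No size-1 selection does better; minimum is 43.

43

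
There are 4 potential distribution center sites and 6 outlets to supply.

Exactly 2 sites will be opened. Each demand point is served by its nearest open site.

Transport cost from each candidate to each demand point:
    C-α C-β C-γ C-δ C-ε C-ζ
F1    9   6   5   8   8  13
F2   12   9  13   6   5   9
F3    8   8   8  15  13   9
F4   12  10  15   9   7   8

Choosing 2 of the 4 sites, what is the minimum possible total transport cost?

40

Open {F1, F2}.
  C-α→F1 9, C-β→F1 6, C-γ→F1 5, C-δ→F2 6, C-ε→F2 5, C-ζ→F2 9  ⇒ total 40.
Compare {F1, F4}: total 43.
Compare {F1, F3}: total 44.
No size-2 selection does better; minimum is 40.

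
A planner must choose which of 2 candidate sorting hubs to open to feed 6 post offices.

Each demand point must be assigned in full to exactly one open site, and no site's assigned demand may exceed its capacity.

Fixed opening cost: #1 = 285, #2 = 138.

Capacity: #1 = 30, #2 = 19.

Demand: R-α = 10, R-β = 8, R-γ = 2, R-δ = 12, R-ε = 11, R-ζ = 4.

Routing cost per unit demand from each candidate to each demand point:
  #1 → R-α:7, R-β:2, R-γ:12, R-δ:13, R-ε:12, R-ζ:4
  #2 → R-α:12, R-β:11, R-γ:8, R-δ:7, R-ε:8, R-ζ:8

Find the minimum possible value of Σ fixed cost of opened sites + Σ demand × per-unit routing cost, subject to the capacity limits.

773

Open {#1, #2}; cheapest assignment that respects the capacities:
  #1 (cap 30, load 29): R-α, R-β, R-ε — cost 10×7 + 8×2 + 11×12 = 218
  #2 (cap 19, load 18): R-γ, R-δ, R-ζ — cost 2×8 + 12×7 + 4×8 = 132
  Shipping 350, fixed 423 → total 773.
  Any other capacity-feasible assignment to {#1, #2} ships for at least 350.
Total demand is 47 and no other set of sites has combined capacity ≥ 47, so {#1, #2} is the only feasible choice of open sites. Minimum: 773.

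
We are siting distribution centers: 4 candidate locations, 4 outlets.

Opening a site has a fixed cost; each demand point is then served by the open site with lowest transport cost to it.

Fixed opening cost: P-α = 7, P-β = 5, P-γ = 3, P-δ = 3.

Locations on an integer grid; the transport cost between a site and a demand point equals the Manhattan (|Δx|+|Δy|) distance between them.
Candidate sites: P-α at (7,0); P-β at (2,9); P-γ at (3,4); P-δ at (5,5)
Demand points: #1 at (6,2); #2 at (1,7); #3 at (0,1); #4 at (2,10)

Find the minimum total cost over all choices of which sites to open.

Open {P-β, P-γ}: assign each demand point to its cheapest open site.
  #1→P-γ 5, #2→P-β 3, #3→P-γ 6, #4→P-β 1
  transport cost 15, fixed 8 → total 23.
Compare {P-β, P-δ}: transport cost 17 + fixed 8 = 25.
Compare {P-β, P-γ, P-δ}: transport cost 14 + fixed 11 = 25.
Compare {P-γ}: transport cost 23 + fixed 3 = 26.
All other subsets cost ≥ 25. Minimum total cost: 23.

23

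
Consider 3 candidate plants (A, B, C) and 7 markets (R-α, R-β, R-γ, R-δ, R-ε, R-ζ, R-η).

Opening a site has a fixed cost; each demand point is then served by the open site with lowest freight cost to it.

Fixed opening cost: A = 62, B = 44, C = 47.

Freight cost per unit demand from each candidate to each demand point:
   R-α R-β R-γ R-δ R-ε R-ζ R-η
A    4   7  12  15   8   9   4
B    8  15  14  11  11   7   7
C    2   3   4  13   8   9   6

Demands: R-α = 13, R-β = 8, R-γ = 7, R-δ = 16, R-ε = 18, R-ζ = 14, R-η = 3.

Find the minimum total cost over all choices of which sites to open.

Open {B, C}: assign each demand point to its cheapest open site.
  R-α→C 13×2=26, R-β→C 8×3=24, R-γ→C 7×4=28, R-δ→B 16×11=176, R-ε→C 18×8=144, R-ζ→B 14×7=98, R-η→C 3×6=18
  freight cost 514, fixed 91 → total 605.
Compare {C}: freight cost 574 + fixed 47 = 621.
Compare {A, B, C}: freight cost 508 + fixed 153 = 661.
Compare {A, C}: freight cost 568 + fixed 109 = 677.
All other subsets cost ≥ 621. Minimum total cost: 605.

605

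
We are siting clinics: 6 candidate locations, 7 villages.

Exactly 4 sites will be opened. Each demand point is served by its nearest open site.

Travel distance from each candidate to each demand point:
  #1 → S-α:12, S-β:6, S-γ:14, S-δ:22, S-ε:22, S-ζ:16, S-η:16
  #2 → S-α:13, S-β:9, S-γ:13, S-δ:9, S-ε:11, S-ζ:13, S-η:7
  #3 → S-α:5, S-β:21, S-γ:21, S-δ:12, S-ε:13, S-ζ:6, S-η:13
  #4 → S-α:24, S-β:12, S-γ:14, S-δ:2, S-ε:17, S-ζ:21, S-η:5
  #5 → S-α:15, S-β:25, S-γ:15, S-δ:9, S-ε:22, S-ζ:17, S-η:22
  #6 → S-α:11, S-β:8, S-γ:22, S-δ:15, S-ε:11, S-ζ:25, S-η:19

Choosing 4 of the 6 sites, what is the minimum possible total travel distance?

48

Open {#1, #2, #3, #4}.
  S-α→#3 5, S-β→#1 6, S-γ→#2 13, S-δ→#4 2, S-ε→#2 11, S-ζ→#3 6, S-η→#4 5  ⇒ total 48.
Compare {#1, #3, #4, #6}: total 49.
Compare {#2, #3, #4, #6}: total 50.
No size-4 selection does better; minimum is 48.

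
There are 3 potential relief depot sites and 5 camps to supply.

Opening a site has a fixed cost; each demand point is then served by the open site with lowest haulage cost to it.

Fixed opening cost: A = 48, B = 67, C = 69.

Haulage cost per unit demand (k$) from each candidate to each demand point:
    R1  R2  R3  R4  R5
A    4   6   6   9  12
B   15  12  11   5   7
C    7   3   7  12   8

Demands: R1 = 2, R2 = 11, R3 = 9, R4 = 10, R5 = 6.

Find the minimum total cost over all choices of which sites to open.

Open {A, B}: assign each demand point to its cheapest open site.
  R1→A 2×4=8, R2→A 11×6=66, R3→A 9×6=54, R4→B 10×5=50, R5→B 6×7=42
  haulage cost 220, fixed 115 → total 335.
Compare {A}: haulage cost 290 + fixed 48 = 338.
Compare {B, C}: haulage cost 202 + fixed 136 = 338.
Compare {C}: haulage cost 278 + fixed 69 = 347.
All other subsets cost ≥ 338. Minimum total cost: 335.

335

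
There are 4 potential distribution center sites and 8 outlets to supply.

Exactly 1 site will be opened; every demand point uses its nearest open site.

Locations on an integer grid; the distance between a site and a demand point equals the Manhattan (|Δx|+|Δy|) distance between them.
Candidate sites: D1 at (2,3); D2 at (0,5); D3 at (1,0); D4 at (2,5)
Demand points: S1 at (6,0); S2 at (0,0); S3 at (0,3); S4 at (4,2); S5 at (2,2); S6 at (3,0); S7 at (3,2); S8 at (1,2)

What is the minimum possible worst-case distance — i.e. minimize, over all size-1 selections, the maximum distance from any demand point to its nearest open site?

Open {D3}.
  Farthest demand point is S1 at distance 5 (to D3); all others are ≤ 5.
With {D1} the worst case is 7.
With {D4} the worst case is 9.
No size-1 selection achieves below 5.

5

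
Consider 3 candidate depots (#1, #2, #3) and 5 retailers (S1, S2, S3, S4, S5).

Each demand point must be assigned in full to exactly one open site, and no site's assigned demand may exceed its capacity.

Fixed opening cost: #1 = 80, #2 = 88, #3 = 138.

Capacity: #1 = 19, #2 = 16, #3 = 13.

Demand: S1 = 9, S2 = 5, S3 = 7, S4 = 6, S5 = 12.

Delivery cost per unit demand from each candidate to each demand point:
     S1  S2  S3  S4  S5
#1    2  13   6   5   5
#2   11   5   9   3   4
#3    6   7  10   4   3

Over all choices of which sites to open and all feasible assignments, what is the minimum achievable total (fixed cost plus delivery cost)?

445

Open {#1, #2, #3}; cheapest assignment that respects the capacities:
  #1 (cap 19, load 16): S1, S3 — cost 9×2 + 7×6 = 60
  #2 (cap 16, load 11): S2, S4 — cost 5×5 + 6×3 = 43
  #3 (cap 13, load 12): S5 — cost 12×3 = 36
  Shipping 139, fixed 306 → total 445.
  Any other capacity-feasible assignment to {#1, #2, #3} ships for at least 139.
Total demand is 39 and no other set of sites has combined capacity ≥ 39, so {#1, #2, #3} is the only feasible choice of open sites. Minimum: 445.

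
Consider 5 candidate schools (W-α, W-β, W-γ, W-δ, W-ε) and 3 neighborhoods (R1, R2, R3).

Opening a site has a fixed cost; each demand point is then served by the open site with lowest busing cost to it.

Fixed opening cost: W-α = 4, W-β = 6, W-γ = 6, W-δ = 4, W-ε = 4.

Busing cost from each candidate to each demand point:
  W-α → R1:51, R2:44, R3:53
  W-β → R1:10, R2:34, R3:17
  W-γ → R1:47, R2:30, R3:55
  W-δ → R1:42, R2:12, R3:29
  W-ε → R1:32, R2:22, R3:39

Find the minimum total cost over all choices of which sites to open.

49

Open {W-β, W-δ}: assign each demand point to its cheapest open site.
  R1→W-β 10, R2→W-δ 12, R3→W-β 17
  busing cost 39, fixed 10 → total 49.
Compare {W-α, W-β, W-δ}: busing cost 39 + fixed 14 = 53.
Compare {W-β, W-δ, W-ε}: busing cost 39 + fixed 14 = 53.
Compare {W-β, W-γ, W-δ}: busing cost 39 + fixed 16 = 55.
All other subsets cost ≥ 53. Minimum total cost: 49.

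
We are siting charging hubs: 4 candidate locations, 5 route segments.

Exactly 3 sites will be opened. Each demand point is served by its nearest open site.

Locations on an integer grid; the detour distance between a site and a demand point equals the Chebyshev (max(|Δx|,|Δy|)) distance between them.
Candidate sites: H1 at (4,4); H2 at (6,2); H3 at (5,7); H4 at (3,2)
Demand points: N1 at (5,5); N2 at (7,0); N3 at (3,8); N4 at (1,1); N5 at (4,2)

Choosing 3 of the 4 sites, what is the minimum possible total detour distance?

9

Open {H2, H3, H4}.
  N1→H3 2, N2→H2 2, N3→H3 2, N4→H4 2, N5→H4 1  ⇒ total 9.
Compare {H1, H2, H3}: total 10.
Compare {H1, H2, H4}: total 10.
No size-3 selection does better; minimum is 9.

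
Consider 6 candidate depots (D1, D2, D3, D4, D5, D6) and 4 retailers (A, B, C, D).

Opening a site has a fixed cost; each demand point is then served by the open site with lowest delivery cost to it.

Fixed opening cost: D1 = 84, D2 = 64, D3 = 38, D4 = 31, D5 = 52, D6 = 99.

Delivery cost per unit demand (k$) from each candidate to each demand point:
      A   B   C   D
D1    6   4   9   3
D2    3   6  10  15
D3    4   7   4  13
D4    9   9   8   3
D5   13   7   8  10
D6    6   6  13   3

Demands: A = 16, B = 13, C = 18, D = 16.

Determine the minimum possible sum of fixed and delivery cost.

Open {D3, D4}: assign each demand point to its cheapest open site.
  A→D3 16×4=64, B→D3 13×7=91, C→D3 18×4=72, D→D4 16×3=48
  delivery cost 275, fixed 69 → total 344.
Compare {D1, D3}: delivery cost 236 + fixed 122 = 358.
Compare {D2, D3, D4}: delivery cost 246 + fixed 133 = 379.
Compare {D1, D3, D4}: delivery cost 236 + fixed 153 = 389.
All other subsets cost ≥ 358. Minimum total cost: 344.

344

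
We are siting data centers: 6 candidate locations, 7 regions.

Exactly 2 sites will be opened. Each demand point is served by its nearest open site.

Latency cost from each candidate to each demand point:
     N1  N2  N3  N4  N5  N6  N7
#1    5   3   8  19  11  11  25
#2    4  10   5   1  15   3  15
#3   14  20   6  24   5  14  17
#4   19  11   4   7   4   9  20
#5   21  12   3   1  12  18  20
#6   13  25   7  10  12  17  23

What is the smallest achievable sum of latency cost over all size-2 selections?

41

Open {#2, #4}.
  N1→#2 4, N2→#2 10, N3→#4 4, N4→#2 1, N5→#4 4, N6→#2 3, N7→#2 15  ⇒ total 41.
Compare {#1, #2}: total 42.
Compare {#2, #3}: total 43.
No size-2 selection does better; minimum is 41.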